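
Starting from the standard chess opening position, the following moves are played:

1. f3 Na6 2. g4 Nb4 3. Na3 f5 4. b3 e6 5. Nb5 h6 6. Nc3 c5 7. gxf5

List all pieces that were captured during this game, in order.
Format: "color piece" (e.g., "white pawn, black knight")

Tracking captures:
  gxf5: captured black pawn

black pawn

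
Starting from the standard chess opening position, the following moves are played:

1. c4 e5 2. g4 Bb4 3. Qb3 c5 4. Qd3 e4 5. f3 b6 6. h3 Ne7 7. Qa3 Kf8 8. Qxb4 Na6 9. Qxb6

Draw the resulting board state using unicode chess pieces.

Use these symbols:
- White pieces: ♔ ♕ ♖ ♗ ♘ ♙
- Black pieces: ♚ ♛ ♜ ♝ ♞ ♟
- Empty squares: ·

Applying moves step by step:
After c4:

♜ ♞ ♝ ♛ ♚ ♝ ♞ ♜
♟ ♟ ♟ ♟ ♟ ♟ ♟ ♟
· · · · · · · ·
· · · · · · · ·
· · ♙ · · · · ·
· · · · · · · ·
♙ ♙ · ♙ ♙ ♙ ♙ ♙
♖ ♘ ♗ ♕ ♔ ♗ ♘ ♖


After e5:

♜ ♞ ♝ ♛ ♚ ♝ ♞ ♜
♟ ♟ ♟ ♟ · ♟ ♟ ♟
· · · · · · · ·
· · · · ♟ · · ·
· · ♙ · · · · ·
· · · · · · · ·
♙ ♙ · ♙ ♙ ♙ ♙ ♙
♖ ♘ ♗ ♕ ♔ ♗ ♘ ♖


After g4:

♜ ♞ ♝ ♛ ♚ ♝ ♞ ♜
♟ ♟ ♟ ♟ · ♟ ♟ ♟
· · · · · · · ·
· · · · ♟ · · ·
· · ♙ · · · ♙ ·
· · · · · · · ·
♙ ♙ · ♙ ♙ ♙ · ♙
♖ ♘ ♗ ♕ ♔ ♗ ♘ ♖


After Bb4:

♜ ♞ ♝ ♛ ♚ · ♞ ♜
♟ ♟ ♟ ♟ · ♟ ♟ ♟
· · · · · · · ·
· · · · ♟ · · ·
· ♝ ♙ · · · ♙ ·
· · · · · · · ·
♙ ♙ · ♙ ♙ ♙ · ♙
♖ ♘ ♗ ♕ ♔ ♗ ♘ ♖


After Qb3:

♜ ♞ ♝ ♛ ♚ · ♞ ♜
♟ ♟ ♟ ♟ · ♟ ♟ ♟
· · · · · · · ·
· · · · ♟ · · ·
· ♝ ♙ · · · ♙ ·
· ♕ · · · · · ·
♙ ♙ · ♙ ♙ ♙ · ♙
♖ ♘ ♗ · ♔ ♗ ♘ ♖


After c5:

♜ ♞ ♝ ♛ ♚ · ♞ ♜
♟ ♟ · ♟ · ♟ ♟ ♟
· · · · · · · ·
· · ♟ · ♟ · · ·
· ♝ ♙ · · · ♙ ·
· ♕ · · · · · ·
♙ ♙ · ♙ ♙ ♙ · ♙
♖ ♘ ♗ · ♔ ♗ ♘ ♖


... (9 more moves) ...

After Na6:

♜ · ♝ ♛ · ♚ · ♜
♟ · · ♟ ♞ ♟ ♟ ♟
♞ ♟ · · · · · ·
· · ♟ · · · · ·
· ♕ ♙ · ♟ · ♙ ·
· · · · · ♙ · ♙
♙ ♙ · ♙ ♙ · · ·
♖ ♘ ♗ · ♔ ♗ ♘ ♖


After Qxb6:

♜ · ♝ ♛ · ♚ · ♜
♟ · · ♟ ♞ ♟ ♟ ♟
♞ ♕ · · · · · ·
· · ♟ · · · · ·
· · ♙ · ♟ · ♙ ·
· · · · · ♙ · ♙
♙ ♙ · ♙ ♙ · · ·
♖ ♘ ♗ · ♔ ♗ ♘ ♖



  a b c d e f g h
  ─────────────────
8│♜ · ♝ ♛ · ♚ · ♜│8
7│♟ · · ♟ ♞ ♟ ♟ ♟│7
6│♞ ♕ · · · · · ·│6
5│· · ♟ · · · · ·│5
4│· · ♙ · ♟ · ♙ ·│4
3│· · · · · ♙ · ♙│3
2│♙ ♙ · ♙ ♙ · · ·│2
1│♖ ♘ ♗ · ♔ ♗ ♘ ♖│1
  ─────────────────
  a b c d e f g h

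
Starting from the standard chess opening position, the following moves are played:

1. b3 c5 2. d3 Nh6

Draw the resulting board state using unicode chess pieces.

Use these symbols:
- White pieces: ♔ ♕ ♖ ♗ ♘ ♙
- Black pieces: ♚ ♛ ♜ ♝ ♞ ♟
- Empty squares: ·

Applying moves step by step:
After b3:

♜ ♞ ♝ ♛ ♚ ♝ ♞ ♜
♟ ♟ ♟ ♟ ♟ ♟ ♟ ♟
· · · · · · · ·
· · · · · · · ·
· · · · · · · ·
· ♙ · · · · · ·
♙ · ♙ ♙ ♙ ♙ ♙ ♙
♖ ♘ ♗ ♕ ♔ ♗ ♘ ♖


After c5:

♜ ♞ ♝ ♛ ♚ ♝ ♞ ♜
♟ ♟ · ♟ ♟ ♟ ♟ ♟
· · · · · · · ·
· · ♟ · · · · ·
· · · · · · · ·
· ♙ · · · · · ·
♙ · ♙ ♙ ♙ ♙ ♙ ♙
♖ ♘ ♗ ♕ ♔ ♗ ♘ ♖


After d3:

♜ ♞ ♝ ♛ ♚ ♝ ♞ ♜
♟ ♟ · ♟ ♟ ♟ ♟ ♟
· · · · · · · ·
· · ♟ · · · · ·
· · · · · · · ·
· ♙ · ♙ · · · ·
♙ · ♙ · ♙ ♙ ♙ ♙
♖ ♘ ♗ ♕ ♔ ♗ ♘ ♖


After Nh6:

♜ ♞ ♝ ♛ ♚ ♝ · ♜
♟ ♟ · ♟ ♟ ♟ ♟ ♟
· · · · · · · ♞
· · ♟ · · · · ·
· · · · · · · ·
· ♙ · ♙ · · · ·
♙ · ♙ · ♙ ♙ ♙ ♙
♖ ♘ ♗ ♕ ♔ ♗ ♘ ♖



  a b c d e f g h
  ─────────────────
8│♜ ♞ ♝ ♛ ♚ ♝ · ♜│8
7│♟ ♟ · ♟ ♟ ♟ ♟ ♟│7
6│· · · · · · · ♞│6
5│· · ♟ · · · · ·│5
4│· · · · · · · ·│4
3│· ♙ · ♙ · · · ·│3
2│♙ · ♙ · ♙ ♙ ♙ ♙│2
1│♖ ♘ ♗ ♕ ♔ ♗ ♘ ♖│1
  ─────────────────
  a b c d e f g h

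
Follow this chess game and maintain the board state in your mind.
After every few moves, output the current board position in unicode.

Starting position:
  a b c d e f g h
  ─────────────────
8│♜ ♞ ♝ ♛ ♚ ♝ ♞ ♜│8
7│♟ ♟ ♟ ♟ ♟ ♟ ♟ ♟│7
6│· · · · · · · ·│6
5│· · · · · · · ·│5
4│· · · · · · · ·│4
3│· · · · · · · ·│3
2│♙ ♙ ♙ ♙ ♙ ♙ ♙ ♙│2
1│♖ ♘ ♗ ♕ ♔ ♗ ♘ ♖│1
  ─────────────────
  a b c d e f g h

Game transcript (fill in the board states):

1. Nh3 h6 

  a b c d e f g h
  ─────────────────
8│♜ ♞ ♝ ♛ ♚ ♝ ♞ ♜│8
7│♟ ♟ ♟ ♟ ♟ ♟ ♟ ·│7
6│· · · · · · · ♟│6
5│· · · · · · · ·│5
4│· · · · · · · ·│4
3│· · · · · · · ♘│3
2│♙ ♙ ♙ ♙ ♙ ♙ ♙ ♙│2
1│♖ ♘ ♗ ♕ ♔ ♗ · ♖│1
  ─────────────────
  a b c d e f g h

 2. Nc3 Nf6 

  a b c d e f g h
  ─────────────────
8│♜ ♞ ♝ ♛ ♚ ♝ · ♜│8
7│♟ ♟ ♟ ♟ ♟ ♟ ♟ ·│7
6│· · · · · ♞ · ♟│6
5│· · · · · · · ·│5
4│· · · · · · · ·│4
3│· · ♘ · · · · ♘│3
2│♙ ♙ ♙ ♙ ♙ ♙ ♙ ♙│2
1│♖ · ♗ ♕ ♔ ♗ · ♖│1
  ─────────────────
  a b c d e f g h

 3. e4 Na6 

  a b c d e f g h
  ─────────────────
8│♜ · ♝ ♛ ♚ ♝ · ♜│8
7│♟ ♟ ♟ ♟ ♟ ♟ ♟ ·│7
6│♞ · · · · ♞ · ♟│6
5│· · · · · · · ·│5
4│· · · · ♙ · · ·│4
3│· · ♘ · · · · ♘│3
2│♙ ♙ ♙ ♙ · ♙ ♙ ♙│2
1│♖ · ♗ ♕ ♔ ♗ · ♖│1
  ─────────────────
  a b c d e f g h

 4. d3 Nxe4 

  a b c d e f g h
  ─────────────────
8│♜ · ♝ ♛ ♚ ♝ · ♜│8
7│♟ ♟ ♟ ♟ ♟ ♟ ♟ ·│7
6│♞ · · · · · · ♟│6
5│· · · · · · · ·│5
4│· · · · ♞ · · ·│4
3│· · ♘ ♙ · · · ♘│3
2│♙ ♙ ♙ · · ♙ ♙ ♙│2
1│♖ · ♗ ♕ ♔ ♗ · ♖│1
  ─────────────────
  a b c d e f g h

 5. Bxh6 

  a b c d e f g h
  ─────────────────
8│♜ · ♝ ♛ ♚ ♝ · ♜│8
7│♟ ♟ ♟ ♟ ♟ ♟ ♟ ·│7
6│♞ · · · · · · ♗│6
5│· · · · · · · ·│5
4│· · · · ♞ · · ·│4
3│· · ♘ ♙ · · · ♘│3
2│♙ ♙ ♙ · · ♙ ♙ ♙│2
1│♖ · · ♕ ♔ ♗ · ♖│1
  ─────────────────
  a b c d e f g h


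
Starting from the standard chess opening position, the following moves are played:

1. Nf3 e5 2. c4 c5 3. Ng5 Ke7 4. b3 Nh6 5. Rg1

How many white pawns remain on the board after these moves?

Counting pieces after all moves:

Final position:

  a b c d e f g h
  ─────────────────
8│♜ ♞ ♝ ♛ · ♝ · ♜│8
7│♟ ♟ · ♟ ♚ ♟ ♟ ♟│7
6│· · · · · · · ♞│6
5│· · ♟ · ♟ · ♘ ·│5
4│· · ♙ · · · · ·│4
3│· ♙ · · · · · ·│3
2│♙ · · ♙ ♙ ♙ ♙ ♙│2
1│♖ ♘ ♗ ♕ ♔ ♗ ♖ ·│1
  ─────────────────
  a b c d e f g h


8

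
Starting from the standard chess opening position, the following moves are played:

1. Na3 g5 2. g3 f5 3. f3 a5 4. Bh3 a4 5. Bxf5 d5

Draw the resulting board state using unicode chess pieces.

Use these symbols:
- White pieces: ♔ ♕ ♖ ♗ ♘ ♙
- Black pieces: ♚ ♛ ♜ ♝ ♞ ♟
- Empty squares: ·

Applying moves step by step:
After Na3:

♜ ♞ ♝ ♛ ♚ ♝ ♞ ♜
♟ ♟ ♟ ♟ ♟ ♟ ♟ ♟
· · · · · · · ·
· · · · · · · ·
· · · · · · · ·
♘ · · · · · · ·
♙ ♙ ♙ ♙ ♙ ♙ ♙ ♙
♖ · ♗ ♕ ♔ ♗ ♘ ♖


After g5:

♜ ♞ ♝ ♛ ♚ ♝ ♞ ♜
♟ ♟ ♟ ♟ ♟ ♟ · ♟
· · · · · · · ·
· · · · · · ♟ ·
· · · · · · · ·
♘ · · · · · · ·
♙ ♙ ♙ ♙ ♙ ♙ ♙ ♙
♖ · ♗ ♕ ♔ ♗ ♘ ♖


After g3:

♜ ♞ ♝ ♛ ♚ ♝ ♞ ♜
♟ ♟ ♟ ♟ ♟ ♟ · ♟
· · · · · · · ·
· · · · · · ♟ ·
· · · · · · · ·
♘ · · · · · ♙ ·
♙ ♙ ♙ ♙ ♙ ♙ · ♙
♖ · ♗ ♕ ♔ ♗ ♘ ♖


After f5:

♜ ♞ ♝ ♛ ♚ ♝ ♞ ♜
♟ ♟ ♟ ♟ ♟ · · ♟
· · · · · · · ·
· · · · · ♟ ♟ ·
· · · · · · · ·
♘ · · · · · ♙ ·
♙ ♙ ♙ ♙ ♙ ♙ · ♙
♖ · ♗ ♕ ♔ ♗ ♘ ♖


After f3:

♜ ♞ ♝ ♛ ♚ ♝ ♞ ♜
♟ ♟ ♟ ♟ ♟ · · ♟
· · · · · · · ·
· · · · · ♟ ♟ ·
· · · · · · · ·
♘ · · · · ♙ ♙ ·
♙ ♙ ♙ ♙ ♙ · · ♙
♖ · ♗ ♕ ♔ ♗ ♘ ♖


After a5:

♜ ♞ ♝ ♛ ♚ ♝ ♞ ♜
· ♟ ♟ ♟ ♟ · · ♟
· · · · · · · ·
♟ · · · · ♟ ♟ ·
· · · · · · · ·
♘ · · · · ♙ ♙ ·
♙ ♙ ♙ ♙ ♙ · · ♙
♖ · ♗ ♕ ♔ ♗ ♘ ♖


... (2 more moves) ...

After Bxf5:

♜ ♞ ♝ ♛ ♚ ♝ ♞ ♜
· ♟ ♟ ♟ ♟ · · ♟
· · · · · · · ·
· · · · · ♗ ♟ ·
♟ · · · · · · ·
♘ · · · · ♙ ♙ ·
♙ ♙ ♙ ♙ ♙ · · ♙
♖ · ♗ ♕ ♔ · ♘ ♖


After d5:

♜ ♞ ♝ ♛ ♚ ♝ ♞ ♜
· ♟ ♟ · ♟ · · ♟
· · · · · · · ·
· · · ♟ · ♗ ♟ ·
♟ · · · · · · ·
♘ · · · · ♙ ♙ ·
♙ ♙ ♙ ♙ ♙ · · ♙
♖ · ♗ ♕ ♔ · ♘ ♖



  a b c d e f g h
  ─────────────────
8│♜ ♞ ♝ ♛ ♚ ♝ ♞ ♜│8
7│· ♟ ♟ · ♟ · · ♟│7
6│· · · · · · · ·│6
5│· · · ♟ · ♗ ♟ ·│5
4│♟ · · · · · · ·│4
3│♘ · · · · ♙ ♙ ·│3
2│♙ ♙ ♙ ♙ ♙ · · ♙│2
1│♖ · ♗ ♕ ♔ · ♘ ♖│1
  ─────────────────
  a b c d e f g h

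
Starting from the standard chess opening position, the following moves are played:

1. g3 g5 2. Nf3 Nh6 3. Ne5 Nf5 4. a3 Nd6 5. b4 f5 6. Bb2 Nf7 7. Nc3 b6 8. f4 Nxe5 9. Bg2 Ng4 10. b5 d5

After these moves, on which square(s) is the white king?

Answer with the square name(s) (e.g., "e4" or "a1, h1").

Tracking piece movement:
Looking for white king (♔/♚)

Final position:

  a b c d e f g h
  ─────────────────
8│♜ ♞ ♝ ♛ ♚ ♝ · ♜│8
7│♟ · ♟ · ♟ · · ♟│7
6│· ♟ · · · · · ·│6
5│· ♙ · ♟ · ♟ ♟ ·│5
4│· · · · · ♙ ♞ ·│4
3│♙ · ♘ · · · ♙ ·│3
2│· ♗ ♙ ♙ ♙ · ♗ ♙│2
1│♖ · · ♕ ♔ · · ♖│1
  ─────────────────
  a b c d e f g h


e1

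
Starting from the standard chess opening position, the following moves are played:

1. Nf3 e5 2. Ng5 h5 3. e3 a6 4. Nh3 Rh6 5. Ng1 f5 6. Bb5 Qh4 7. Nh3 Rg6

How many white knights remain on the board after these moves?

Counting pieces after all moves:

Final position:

  a b c d e f g h
  ─────────────────
8│♜ ♞ ♝ · ♚ ♝ ♞ ·│8
7│· ♟ ♟ ♟ · · ♟ ·│7
6│♟ · · · · · ♜ ·│6
5│· ♗ · · ♟ ♟ · ♟│5
4│· · · · · · · ♛│4
3│· · · · ♙ · · ♘│3
2│♙ ♙ ♙ ♙ · ♙ ♙ ♙│2
1│♖ ♘ ♗ ♕ ♔ · · ♖│1
  ─────────────────
  a b c d e f g h


2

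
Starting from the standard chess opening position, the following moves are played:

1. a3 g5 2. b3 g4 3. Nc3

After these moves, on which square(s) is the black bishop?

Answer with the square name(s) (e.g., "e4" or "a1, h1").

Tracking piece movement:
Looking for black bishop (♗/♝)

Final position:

  a b c d e f g h
  ─────────────────
8│♜ ♞ ♝ ♛ ♚ ♝ ♞ ♜│8
7│♟ ♟ ♟ ♟ ♟ ♟ · ♟│7
6│· · · · · · · ·│6
5│· · · · · · · ·│5
4│· · · · · · ♟ ·│4
3│♙ ♙ ♘ · · · · ·│3
2│· · ♙ ♙ ♙ ♙ ♙ ♙│2
1│♖ · ♗ ♕ ♔ ♗ ♘ ♖│1
  ─────────────────
  a b c d e f g h


c8, f8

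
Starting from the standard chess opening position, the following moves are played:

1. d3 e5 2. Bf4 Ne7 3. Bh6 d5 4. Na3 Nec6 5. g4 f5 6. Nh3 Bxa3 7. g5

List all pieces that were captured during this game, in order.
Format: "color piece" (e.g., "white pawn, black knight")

Tracking captures:
  Bxa3: captured white knight

white knight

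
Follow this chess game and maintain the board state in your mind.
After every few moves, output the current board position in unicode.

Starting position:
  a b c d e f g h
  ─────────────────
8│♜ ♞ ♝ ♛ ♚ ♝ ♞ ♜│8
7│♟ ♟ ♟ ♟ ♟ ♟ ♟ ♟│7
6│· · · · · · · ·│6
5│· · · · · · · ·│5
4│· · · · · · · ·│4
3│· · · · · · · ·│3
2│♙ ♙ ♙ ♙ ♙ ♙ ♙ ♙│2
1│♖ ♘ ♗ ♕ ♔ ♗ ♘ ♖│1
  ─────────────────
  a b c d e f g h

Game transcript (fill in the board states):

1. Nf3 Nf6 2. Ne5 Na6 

  a b c d e f g h
  ─────────────────
8│♜ · ♝ ♛ ♚ ♝ · ♜│8
7│♟ ♟ ♟ ♟ ♟ ♟ ♟ ♟│7
6│♞ · · · · ♞ · ·│6
5│· · · · ♘ · · ·│5
4│· · · · · · · ·│4
3│· · · · · · · ·│3
2│♙ ♙ ♙ ♙ ♙ ♙ ♙ ♙│2
1│♖ ♘ ♗ ♕ ♔ ♗ · ♖│1
  ─────────────────
  a b c d e f g h

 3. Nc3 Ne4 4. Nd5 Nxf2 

  a b c d e f g h
  ─────────────────
8│♜ · ♝ ♛ ♚ ♝ · ♜│8
7│♟ ♟ ♟ ♟ ♟ ♟ ♟ ♟│7
6│♞ · · · · · · ·│6
5│· · · ♘ ♘ · · ·│5
4│· · · · · · · ·│4
3│· · · · · · · ·│3
2│♙ ♙ ♙ ♙ ♙ ♞ ♙ ♙│2
1│♖ · ♗ ♕ ♔ ♗ · ♖│1
  ─────────────────
  a b c d e f g h

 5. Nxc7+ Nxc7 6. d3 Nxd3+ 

  a b c d e f g h
  ─────────────────
8│♜ · ♝ ♛ ♚ ♝ · ♜│8
7│♟ ♟ ♞ ♟ ♟ ♟ ♟ ♟│7
6│· · · · · · · ·│6
5│· · · · ♘ · · ·│5
4│· · · · · · · ·│4
3│· · · ♞ · · · ·│3
2│♙ ♙ ♙ · ♙ · ♙ ♙│2
1│♖ · ♗ ♕ ♔ ♗ · ♖│1
  ─────────────────
  a b c d e f g h

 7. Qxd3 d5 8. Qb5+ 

  a b c d e f g h
  ─────────────────
8│♜ · ♝ ♛ ♚ ♝ · ♜│8
7│♟ ♟ ♞ · ♟ ♟ ♟ ♟│7
6│· · · · · · · ·│6
5│· ♕ · ♟ ♘ · · ·│5
4│· · · · · · · ·│4
3│· · · · · · · ·│3
2│♙ ♙ ♙ · ♙ · ♙ ♙│2
1│♖ · ♗ · ♔ ♗ · ♖│1
  ─────────────────
  a b c d e f g h


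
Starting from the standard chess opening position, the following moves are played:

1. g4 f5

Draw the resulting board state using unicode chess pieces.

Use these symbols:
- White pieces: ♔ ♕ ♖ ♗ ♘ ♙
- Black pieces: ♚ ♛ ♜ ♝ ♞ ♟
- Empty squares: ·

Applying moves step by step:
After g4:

♜ ♞ ♝ ♛ ♚ ♝ ♞ ♜
♟ ♟ ♟ ♟ ♟ ♟ ♟ ♟
· · · · · · · ·
· · · · · · · ·
· · · · · · ♙ ·
· · · · · · · ·
♙ ♙ ♙ ♙ ♙ ♙ · ♙
♖ ♘ ♗ ♕ ♔ ♗ ♘ ♖


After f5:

♜ ♞ ♝ ♛ ♚ ♝ ♞ ♜
♟ ♟ ♟ ♟ ♟ · ♟ ♟
· · · · · · · ·
· · · · · ♟ · ·
· · · · · · ♙ ·
· · · · · · · ·
♙ ♙ ♙ ♙ ♙ ♙ · ♙
♖ ♘ ♗ ♕ ♔ ♗ ♘ ♖



  a b c d e f g h
  ─────────────────
8│♜ ♞ ♝ ♛ ♚ ♝ ♞ ♜│8
7│♟ ♟ ♟ ♟ ♟ · ♟ ♟│7
6│· · · · · · · ·│6
5│· · · · · ♟ · ·│5
4│· · · · · · ♙ ·│4
3│· · · · · · · ·│3
2│♙ ♙ ♙ ♙ ♙ ♙ · ♙│2
1│♖ ♘ ♗ ♕ ♔ ♗ ♘ ♖│1
  ─────────────────
  a b c d e f g h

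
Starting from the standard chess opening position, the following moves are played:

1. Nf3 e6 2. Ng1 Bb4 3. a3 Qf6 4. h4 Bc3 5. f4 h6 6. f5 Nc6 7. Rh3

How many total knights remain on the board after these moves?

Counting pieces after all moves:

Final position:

  a b c d e f g h
  ─────────────────
8│♜ · ♝ · ♚ · ♞ ♜│8
7│♟ ♟ ♟ ♟ · ♟ ♟ ·│7
6│· · ♞ · ♟ ♛ · ♟│6
5│· · · · · ♙ · ·│5
4│· · · · · · · ♙│4
3│♙ · ♝ · · · · ♖│3
2│· ♙ ♙ ♙ ♙ · ♙ ·│2
1│♖ ♘ ♗ ♕ ♔ ♗ ♘ ·│1
  ─────────────────
  a b c d e f g h


4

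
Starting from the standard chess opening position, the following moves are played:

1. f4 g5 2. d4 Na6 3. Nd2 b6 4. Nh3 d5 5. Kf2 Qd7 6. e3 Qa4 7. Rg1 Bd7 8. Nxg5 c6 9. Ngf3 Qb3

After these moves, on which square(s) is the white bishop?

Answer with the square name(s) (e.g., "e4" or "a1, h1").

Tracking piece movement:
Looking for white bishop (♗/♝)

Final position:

  a b c d e f g h
  ─────────────────
8│♜ · · · ♚ ♝ ♞ ♜│8
7│♟ · · ♝ ♟ ♟ · ♟│7
6│♞ ♟ ♟ · · · · ·│6
5│· · · ♟ · · · ·│5
4│· · · ♙ · ♙ · ·│4
3│· ♛ · · ♙ ♘ · ·│3
2│♙ ♙ ♙ ♘ · ♔ ♙ ♙│2
1│♖ · ♗ ♕ · ♗ ♖ ·│1
  ─────────────────
  a b c d e f g h


c1, f1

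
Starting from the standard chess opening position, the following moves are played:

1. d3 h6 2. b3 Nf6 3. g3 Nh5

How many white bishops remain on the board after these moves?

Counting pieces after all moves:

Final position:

  a b c d e f g h
  ─────────────────
8│♜ ♞ ♝ ♛ ♚ ♝ · ♜│8
7│♟ ♟ ♟ ♟ ♟ ♟ ♟ ·│7
6│· · · · · · · ♟│6
5│· · · · · · · ♞│5
4│· · · · · · · ·│4
3│· ♙ · ♙ · · ♙ ·│3
2│♙ · ♙ · ♙ ♙ · ♙│2
1│♖ ♘ ♗ ♕ ♔ ♗ ♘ ♖│1
  ─────────────────
  a b c d e f g h


2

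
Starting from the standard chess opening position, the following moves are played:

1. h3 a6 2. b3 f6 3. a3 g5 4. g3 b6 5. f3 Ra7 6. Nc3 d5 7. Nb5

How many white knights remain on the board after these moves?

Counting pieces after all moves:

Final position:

  a b c d e f g h
  ─────────────────
8│· ♞ ♝ ♛ ♚ ♝ ♞ ♜│8
7│♜ · ♟ · ♟ · · ♟│7
6│♟ ♟ · · · ♟ · ·│6
5│· ♘ · ♟ · · ♟ ·│5
4│· · · · · · · ·│4
3│♙ ♙ · · · ♙ ♙ ♙│3
2│· · ♙ ♙ ♙ · · ·│2
1│♖ · ♗ ♕ ♔ ♗ ♘ ♖│1
  ─────────────────
  a b c d e f g h


2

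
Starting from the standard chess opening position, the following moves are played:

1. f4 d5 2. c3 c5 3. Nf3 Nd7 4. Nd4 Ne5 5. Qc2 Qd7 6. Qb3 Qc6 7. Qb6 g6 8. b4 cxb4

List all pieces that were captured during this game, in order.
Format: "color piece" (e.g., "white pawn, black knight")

Tracking captures:
  cxb4: captured white pawn

white pawn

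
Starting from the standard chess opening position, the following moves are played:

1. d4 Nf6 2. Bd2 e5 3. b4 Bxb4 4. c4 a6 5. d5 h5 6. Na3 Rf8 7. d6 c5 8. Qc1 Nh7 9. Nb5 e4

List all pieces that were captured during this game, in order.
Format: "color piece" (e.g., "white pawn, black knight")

Tracking captures:
  Bxb4: captured white pawn

white pawn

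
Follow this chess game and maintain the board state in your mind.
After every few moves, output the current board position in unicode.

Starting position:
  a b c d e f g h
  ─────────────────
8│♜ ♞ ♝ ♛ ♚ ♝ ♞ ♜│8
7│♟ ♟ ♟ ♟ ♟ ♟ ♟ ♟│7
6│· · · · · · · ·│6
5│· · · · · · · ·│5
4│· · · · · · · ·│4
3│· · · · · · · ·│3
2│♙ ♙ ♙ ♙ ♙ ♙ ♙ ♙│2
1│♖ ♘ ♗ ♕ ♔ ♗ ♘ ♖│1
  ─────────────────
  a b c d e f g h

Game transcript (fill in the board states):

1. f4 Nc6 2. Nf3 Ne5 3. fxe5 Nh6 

  a b c d e f g h
  ─────────────────
8│♜ · ♝ ♛ ♚ ♝ · ♜│8
7│♟ ♟ ♟ ♟ ♟ ♟ ♟ ♟│7
6│· · · · · · · ♞│6
5│· · · · ♙ · · ·│5
4│· · · · · · · ·│4
3│· · · · · ♘ · ·│3
2│♙ ♙ ♙ ♙ ♙ · ♙ ♙│2
1│♖ ♘ ♗ ♕ ♔ ♗ · ♖│1
  ─────────────────
  a b c d e f g h

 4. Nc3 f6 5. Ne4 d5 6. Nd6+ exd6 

  a b c d e f g h
  ─────────────────
8│♜ · ♝ ♛ ♚ ♝ · ♜│8
7│♟ ♟ ♟ · · · ♟ ♟│7
6│· · · ♟ · ♟ · ♞│6
5│· · · ♟ ♙ · · ·│5
4│· · · · · · · ·│4
3│· · · · · ♘ · ·│3
2│♙ ♙ ♙ ♙ ♙ · ♙ ♙│2
1│♖ · ♗ ♕ ♔ ♗ · ♖│1
  ─────────────────
  a b c d e f g h

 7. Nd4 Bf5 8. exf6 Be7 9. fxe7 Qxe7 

  a b c d e f g h
  ─────────────────
8│♜ · · · ♚ · · ♜│8
7│♟ ♟ ♟ · ♛ · ♟ ♟│7
6│· · · ♟ · · · ♞│6
5│· · · ♟ · ♝ · ·│5
4│· · · ♘ · · · ·│4
3│· · · · · · · ·│3
2│♙ ♙ ♙ ♙ ♙ · ♙ ♙│2
1│♖ · ♗ ♕ ♔ ♗ · ♖│1
  ─────────────────
  a b c d e f g h

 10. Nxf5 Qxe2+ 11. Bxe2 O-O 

  a b c d e f g h
  ─────────────────
8│♜ · · · · ♜ ♚ ·│8
7│♟ ♟ ♟ · · · ♟ ♟│7
6│· · · ♟ · · · ♞│6
5│· · · ♟ · ♘ · ·│5
4│· · · · · · · ·│4
3│· · · · · · · ·│3
2│♙ ♙ ♙ ♙ ♗ · ♙ ♙│2
1│♖ · ♗ ♕ ♔ · · ♖│1
  ─────────────────
  a b c d e f g h


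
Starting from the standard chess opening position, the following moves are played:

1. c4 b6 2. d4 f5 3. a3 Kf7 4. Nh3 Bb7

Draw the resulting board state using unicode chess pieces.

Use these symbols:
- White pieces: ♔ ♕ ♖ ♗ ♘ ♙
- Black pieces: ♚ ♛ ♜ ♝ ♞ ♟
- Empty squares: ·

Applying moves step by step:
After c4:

♜ ♞ ♝ ♛ ♚ ♝ ♞ ♜
♟ ♟ ♟ ♟ ♟ ♟ ♟ ♟
· · · · · · · ·
· · · · · · · ·
· · ♙ · · · · ·
· · · · · · · ·
♙ ♙ · ♙ ♙ ♙ ♙ ♙
♖ ♘ ♗ ♕ ♔ ♗ ♘ ♖


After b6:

♜ ♞ ♝ ♛ ♚ ♝ ♞ ♜
♟ · ♟ ♟ ♟ ♟ ♟ ♟
· ♟ · · · · · ·
· · · · · · · ·
· · ♙ · · · · ·
· · · · · · · ·
♙ ♙ · ♙ ♙ ♙ ♙ ♙
♖ ♘ ♗ ♕ ♔ ♗ ♘ ♖


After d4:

♜ ♞ ♝ ♛ ♚ ♝ ♞ ♜
♟ · ♟ ♟ ♟ ♟ ♟ ♟
· ♟ · · · · · ·
· · · · · · · ·
· · ♙ ♙ · · · ·
· · · · · · · ·
♙ ♙ · · ♙ ♙ ♙ ♙
♖ ♘ ♗ ♕ ♔ ♗ ♘ ♖


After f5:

♜ ♞ ♝ ♛ ♚ ♝ ♞ ♜
♟ · ♟ ♟ ♟ · ♟ ♟
· ♟ · · · · · ·
· · · · · ♟ · ·
· · ♙ ♙ · · · ·
· · · · · · · ·
♙ ♙ · · ♙ ♙ ♙ ♙
♖ ♘ ♗ ♕ ♔ ♗ ♘ ♖


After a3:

♜ ♞ ♝ ♛ ♚ ♝ ♞ ♜
♟ · ♟ ♟ ♟ · ♟ ♟
· ♟ · · · · · ·
· · · · · ♟ · ·
· · ♙ ♙ · · · ·
♙ · · · · · · ·
· ♙ · · ♙ ♙ ♙ ♙
♖ ♘ ♗ ♕ ♔ ♗ ♘ ♖


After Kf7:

♜ ♞ ♝ ♛ · ♝ ♞ ♜
♟ · ♟ ♟ ♟ ♚ ♟ ♟
· ♟ · · · · · ·
· · · · · ♟ · ·
· · ♙ ♙ · · · ·
♙ · · · · · · ·
· ♙ · · ♙ ♙ ♙ ♙
♖ ♘ ♗ ♕ ♔ ♗ ♘ ♖


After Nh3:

♜ ♞ ♝ ♛ · ♝ ♞ ♜
♟ · ♟ ♟ ♟ ♚ ♟ ♟
· ♟ · · · · · ·
· · · · · ♟ · ·
· · ♙ ♙ · · · ·
♙ · · · · · · ♘
· ♙ · · ♙ ♙ ♙ ♙
♖ ♘ ♗ ♕ ♔ ♗ · ♖


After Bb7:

♜ ♞ · ♛ · ♝ ♞ ♜
♟ ♝ ♟ ♟ ♟ ♚ ♟ ♟
· ♟ · · · · · ·
· · · · · ♟ · ·
· · ♙ ♙ · · · ·
♙ · · · · · · ♘
· ♙ · · ♙ ♙ ♙ ♙
♖ ♘ ♗ ♕ ♔ ♗ · ♖



  a b c d e f g h
  ─────────────────
8│♜ ♞ · ♛ · ♝ ♞ ♜│8
7│♟ ♝ ♟ ♟ ♟ ♚ ♟ ♟│7
6│· ♟ · · · · · ·│6
5│· · · · · ♟ · ·│5
4│· · ♙ ♙ · · · ·│4
3│♙ · · · · · · ♘│3
2│· ♙ · · ♙ ♙ ♙ ♙│2
1│♖ ♘ ♗ ♕ ♔ ♗ · ♖│1
  ─────────────────
  a b c d e f g h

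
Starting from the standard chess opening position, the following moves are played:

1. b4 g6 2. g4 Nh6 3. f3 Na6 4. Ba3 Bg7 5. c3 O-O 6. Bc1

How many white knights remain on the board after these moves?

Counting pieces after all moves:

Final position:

  a b c d e f g h
  ─────────────────
8│♜ · ♝ ♛ · ♜ ♚ ·│8
7│♟ ♟ ♟ ♟ ♟ ♟ ♝ ♟│7
6│♞ · · · · · ♟ ♞│6
5│· · · · · · · ·│5
4│· ♙ · · · · ♙ ·│4
3│· · ♙ · · ♙ · ·│3
2│♙ · · ♙ ♙ · · ♙│2
1│♖ ♘ ♗ ♕ ♔ ♗ ♘ ♖│1
  ─────────────────
  a b c d e f g h


2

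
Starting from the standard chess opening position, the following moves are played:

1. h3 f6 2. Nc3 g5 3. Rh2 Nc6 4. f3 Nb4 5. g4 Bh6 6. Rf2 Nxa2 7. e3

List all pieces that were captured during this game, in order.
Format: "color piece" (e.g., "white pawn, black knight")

Tracking captures:
  Nxa2: captured white pawn

white pawn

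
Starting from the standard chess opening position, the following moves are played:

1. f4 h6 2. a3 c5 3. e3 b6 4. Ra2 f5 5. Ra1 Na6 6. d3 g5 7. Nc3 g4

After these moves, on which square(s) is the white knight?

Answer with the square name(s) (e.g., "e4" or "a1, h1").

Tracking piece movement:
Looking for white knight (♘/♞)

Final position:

  a b c d e f g h
  ─────────────────
8│♜ · ♝ ♛ ♚ ♝ ♞ ♜│8
7│♟ · · ♟ ♟ · · ·│7
6│♞ ♟ · · · · · ♟│6
5│· · ♟ · · ♟ · ·│5
4│· · · · · ♙ ♟ ·│4
3│♙ · ♘ ♙ ♙ · · ·│3
2│· ♙ ♙ · · · ♙ ♙│2
1│♖ · ♗ ♕ ♔ ♗ ♘ ♖│1
  ─────────────────
  a b c d e f g h


c3, g1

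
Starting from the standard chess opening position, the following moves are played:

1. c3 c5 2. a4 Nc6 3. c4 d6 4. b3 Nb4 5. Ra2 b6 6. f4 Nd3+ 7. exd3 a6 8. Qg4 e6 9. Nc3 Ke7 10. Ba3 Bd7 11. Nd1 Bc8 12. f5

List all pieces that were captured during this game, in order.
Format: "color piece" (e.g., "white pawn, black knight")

Tracking captures:
  exd3: captured black knight

black knight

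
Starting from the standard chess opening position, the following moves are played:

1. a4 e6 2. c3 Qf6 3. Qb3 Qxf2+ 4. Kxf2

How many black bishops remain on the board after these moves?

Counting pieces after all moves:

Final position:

  a b c d e f g h
  ─────────────────
8│♜ ♞ ♝ · ♚ ♝ ♞ ♜│8
7│♟ ♟ ♟ ♟ · ♟ ♟ ♟│7
6│· · · · ♟ · · ·│6
5│· · · · · · · ·│5
4│♙ · · · · · · ·│4
3│· ♕ ♙ · · · · ·│3
2│· ♙ · ♙ ♙ ♔ ♙ ♙│2
1│♖ ♘ ♗ · · ♗ ♘ ♖│1
  ─────────────────
  a b c d e f g h


2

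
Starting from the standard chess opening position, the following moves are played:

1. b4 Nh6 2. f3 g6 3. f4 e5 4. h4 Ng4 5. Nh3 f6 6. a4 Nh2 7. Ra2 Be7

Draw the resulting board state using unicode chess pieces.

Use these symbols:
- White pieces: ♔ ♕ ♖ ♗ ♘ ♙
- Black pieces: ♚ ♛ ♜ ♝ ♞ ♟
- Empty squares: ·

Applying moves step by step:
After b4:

♜ ♞ ♝ ♛ ♚ ♝ ♞ ♜
♟ ♟ ♟ ♟ ♟ ♟ ♟ ♟
· · · · · · · ·
· · · · · · · ·
· ♙ · · · · · ·
· · · · · · · ·
♙ · ♙ ♙ ♙ ♙ ♙ ♙
♖ ♘ ♗ ♕ ♔ ♗ ♘ ♖


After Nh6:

♜ ♞ ♝ ♛ ♚ ♝ · ♜
♟ ♟ ♟ ♟ ♟ ♟ ♟ ♟
· · · · · · · ♞
· · · · · · · ·
· ♙ · · · · · ·
· · · · · · · ·
♙ · ♙ ♙ ♙ ♙ ♙ ♙
♖ ♘ ♗ ♕ ♔ ♗ ♘ ♖


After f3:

♜ ♞ ♝ ♛ ♚ ♝ · ♜
♟ ♟ ♟ ♟ ♟ ♟ ♟ ♟
· · · · · · · ♞
· · · · · · · ·
· ♙ · · · · · ·
· · · · · ♙ · ·
♙ · ♙ ♙ ♙ · ♙ ♙
♖ ♘ ♗ ♕ ♔ ♗ ♘ ♖


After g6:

♜ ♞ ♝ ♛ ♚ ♝ · ♜
♟ ♟ ♟ ♟ ♟ ♟ · ♟
· · · · · · ♟ ♞
· · · · · · · ·
· ♙ · · · · · ·
· · · · · ♙ · ·
♙ · ♙ ♙ ♙ · ♙ ♙
♖ ♘ ♗ ♕ ♔ ♗ ♘ ♖


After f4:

♜ ♞ ♝ ♛ ♚ ♝ · ♜
♟ ♟ ♟ ♟ ♟ ♟ · ♟
· · · · · · ♟ ♞
· · · · · · · ·
· ♙ · · · ♙ · ·
· · · · · · · ·
♙ · ♙ ♙ ♙ · ♙ ♙
♖ ♘ ♗ ♕ ♔ ♗ ♘ ♖


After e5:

♜ ♞ ♝ ♛ ♚ ♝ · ♜
♟ ♟ ♟ ♟ · ♟ · ♟
· · · · · · ♟ ♞
· · · · ♟ · · ·
· ♙ · · · ♙ · ·
· · · · · · · ·
♙ · ♙ ♙ ♙ · ♙ ♙
♖ ♘ ♗ ♕ ♔ ♗ ♘ ♖


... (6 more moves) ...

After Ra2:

♜ ♞ ♝ ♛ ♚ ♝ · ♜
♟ ♟ ♟ ♟ · · · ♟
· · · · · ♟ ♟ ·
· · · · ♟ · · ·
♙ ♙ · · · ♙ · ♙
· · · · · · · ♘
♖ · ♙ ♙ ♙ · ♙ ♞
· ♘ ♗ ♕ ♔ ♗ · ♖


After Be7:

♜ ♞ ♝ ♛ ♚ · · ♜
♟ ♟ ♟ ♟ ♝ · · ♟
· · · · · ♟ ♟ ·
· · · · ♟ · · ·
♙ ♙ · · · ♙ · ♙
· · · · · · · ♘
♖ · ♙ ♙ ♙ · ♙ ♞
· ♘ ♗ ♕ ♔ ♗ · ♖



  a b c d e f g h
  ─────────────────
8│♜ ♞ ♝ ♛ ♚ · · ♜│8
7│♟ ♟ ♟ ♟ ♝ · · ♟│7
6│· · · · · ♟ ♟ ·│6
5│· · · · ♟ · · ·│5
4│♙ ♙ · · · ♙ · ♙│4
3│· · · · · · · ♘│3
2│♖ · ♙ ♙ ♙ · ♙ ♞│2
1│· ♘ ♗ ♕ ♔ ♗ · ♖│1
  ─────────────────
  a b c d e f g h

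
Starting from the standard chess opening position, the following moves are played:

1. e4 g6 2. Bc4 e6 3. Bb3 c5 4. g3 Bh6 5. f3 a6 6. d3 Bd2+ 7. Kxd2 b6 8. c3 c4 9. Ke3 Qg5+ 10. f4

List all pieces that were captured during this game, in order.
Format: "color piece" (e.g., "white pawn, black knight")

Tracking captures:
  Kxd2: captured black bishop

black bishop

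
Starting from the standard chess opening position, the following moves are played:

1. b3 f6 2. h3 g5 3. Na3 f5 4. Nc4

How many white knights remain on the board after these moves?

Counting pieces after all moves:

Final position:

  a b c d e f g h
  ─────────────────
8│♜ ♞ ♝ ♛ ♚ ♝ ♞ ♜│8
7│♟ ♟ ♟ ♟ ♟ · · ♟│7
6│· · · · · · · ·│6
5│· · · · · ♟ ♟ ·│5
4│· · ♘ · · · · ·│4
3│· ♙ · · · · · ♙│3
2│♙ · ♙ ♙ ♙ ♙ ♙ ·│2
1│♖ · ♗ ♕ ♔ ♗ ♘ ♖│1
  ─────────────────
  a b c d e f g h


2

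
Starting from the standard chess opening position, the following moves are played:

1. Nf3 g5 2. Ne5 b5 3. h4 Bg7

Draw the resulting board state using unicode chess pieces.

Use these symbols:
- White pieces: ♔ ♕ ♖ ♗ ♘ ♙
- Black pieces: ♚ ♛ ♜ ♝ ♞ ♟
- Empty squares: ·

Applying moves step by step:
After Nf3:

♜ ♞ ♝ ♛ ♚ ♝ ♞ ♜
♟ ♟ ♟ ♟ ♟ ♟ ♟ ♟
· · · · · · · ·
· · · · · · · ·
· · · · · · · ·
· · · · · ♘ · ·
♙ ♙ ♙ ♙ ♙ ♙ ♙ ♙
♖ ♘ ♗ ♕ ♔ ♗ · ♖


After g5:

♜ ♞ ♝ ♛ ♚ ♝ ♞ ♜
♟ ♟ ♟ ♟ ♟ ♟ · ♟
· · · · · · · ·
· · · · · · ♟ ·
· · · · · · · ·
· · · · · ♘ · ·
♙ ♙ ♙ ♙ ♙ ♙ ♙ ♙
♖ ♘ ♗ ♕ ♔ ♗ · ♖


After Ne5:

♜ ♞ ♝ ♛ ♚ ♝ ♞ ♜
♟ ♟ ♟ ♟ ♟ ♟ · ♟
· · · · · · · ·
· · · · ♘ · ♟ ·
· · · · · · · ·
· · · · · · · ·
♙ ♙ ♙ ♙ ♙ ♙ ♙ ♙
♖ ♘ ♗ ♕ ♔ ♗ · ♖


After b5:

♜ ♞ ♝ ♛ ♚ ♝ ♞ ♜
♟ · ♟ ♟ ♟ ♟ · ♟
· · · · · · · ·
· ♟ · · ♘ · ♟ ·
· · · · · · · ·
· · · · · · · ·
♙ ♙ ♙ ♙ ♙ ♙ ♙ ♙
♖ ♘ ♗ ♕ ♔ ♗ · ♖


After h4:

♜ ♞ ♝ ♛ ♚ ♝ ♞ ♜
♟ · ♟ ♟ ♟ ♟ · ♟
· · · · · · · ·
· ♟ · · ♘ · ♟ ·
· · · · · · · ♙
· · · · · · · ·
♙ ♙ ♙ ♙ ♙ ♙ ♙ ·
♖ ♘ ♗ ♕ ♔ ♗ · ♖


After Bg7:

♜ ♞ ♝ ♛ ♚ · ♞ ♜
♟ · ♟ ♟ ♟ ♟ ♝ ♟
· · · · · · · ·
· ♟ · · ♘ · ♟ ·
· · · · · · · ♙
· · · · · · · ·
♙ ♙ ♙ ♙ ♙ ♙ ♙ ·
♖ ♘ ♗ ♕ ♔ ♗ · ♖



  a b c d e f g h
  ─────────────────
8│♜ ♞ ♝ ♛ ♚ · ♞ ♜│8
7│♟ · ♟ ♟ ♟ ♟ ♝ ♟│7
6│· · · · · · · ·│6
5│· ♟ · · ♘ · ♟ ·│5
4│· · · · · · · ♙│4
3│· · · · · · · ·│3
2│♙ ♙ ♙ ♙ ♙ ♙ ♙ ·│2
1│♖ ♘ ♗ ♕ ♔ ♗ · ♖│1
  ─────────────────
  a b c d e f g h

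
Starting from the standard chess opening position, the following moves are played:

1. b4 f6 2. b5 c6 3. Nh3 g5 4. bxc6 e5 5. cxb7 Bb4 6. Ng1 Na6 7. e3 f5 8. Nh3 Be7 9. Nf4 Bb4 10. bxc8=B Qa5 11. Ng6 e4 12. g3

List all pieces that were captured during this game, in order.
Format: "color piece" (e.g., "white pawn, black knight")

Tracking captures:
  bxc6: captured black pawn
  cxb7: captured black pawn
  bxc8=B: captured black bishop

black pawn, black pawn, black bishop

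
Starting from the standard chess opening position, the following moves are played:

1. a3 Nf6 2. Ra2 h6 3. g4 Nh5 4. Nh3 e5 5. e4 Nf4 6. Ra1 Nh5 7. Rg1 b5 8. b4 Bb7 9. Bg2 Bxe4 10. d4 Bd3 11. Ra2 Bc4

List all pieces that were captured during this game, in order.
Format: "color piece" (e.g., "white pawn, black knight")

Tracking captures:
  Bxe4: captured white pawn

white pawn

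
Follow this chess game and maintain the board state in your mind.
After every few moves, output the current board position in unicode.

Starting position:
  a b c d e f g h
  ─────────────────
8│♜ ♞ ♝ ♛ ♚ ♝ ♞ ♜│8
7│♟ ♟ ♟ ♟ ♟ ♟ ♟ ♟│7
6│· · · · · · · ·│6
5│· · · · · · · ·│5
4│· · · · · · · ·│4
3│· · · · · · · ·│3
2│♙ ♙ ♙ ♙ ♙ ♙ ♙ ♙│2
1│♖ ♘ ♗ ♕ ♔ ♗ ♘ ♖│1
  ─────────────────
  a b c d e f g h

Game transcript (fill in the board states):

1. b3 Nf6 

  a b c d e f g h
  ─────────────────
8│♜ ♞ ♝ ♛ ♚ ♝ · ♜│8
7│♟ ♟ ♟ ♟ ♟ ♟ ♟ ♟│7
6│· · · · · ♞ · ·│6
5│· · · · · · · ·│5
4│· · · · · · · ·│4
3│· ♙ · · · · · ·│3
2│♙ · ♙ ♙ ♙ ♙ ♙ ♙│2
1│♖ ♘ ♗ ♕ ♔ ♗ ♘ ♖│1
  ─────────────────
  a b c d e f g h

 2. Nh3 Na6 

  a b c d e f g h
  ─────────────────
8│♜ · ♝ ♛ ♚ ♝ · ♜│8
7│♟ ♟ ♟ ♟ ♟ ♟ ♟ ♟│7
6│♞ · · · · ♞ · ·│6
5│· · · · · · · ·│5
4│· · · · · · · ·│4
3│· ♙ · · · · · ♘│3
2│♙ · ♙ ♙ ♙ ♙ ♙ ♙│2
1│♖ ♘ ♗ ♕ ♔ ♗ · ♖│1
  ─────────────────
  a b c d e f g h

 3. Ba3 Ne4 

  a b c d e f g h
  ─────────────────
8│♜ · ♝ ♛ ♚ ♝ · ♜│8
7│♟ ♟ ♟ ♟ ♟ ♟ ♟ ♟│7
6│♞ · · · · · · ·│6
5│· · · · · · · ·│5
4│· · · · ♞ · · ·│4
3│♗ ♙ · · · · · ♘│3
2│♙ · ♙ ♙ ♙ ♙ ♙ ♙│2
1│♖ ♘ · ♕ ♔ ♗ · ♖│1
  ─────────────────
  a b c d e f g h

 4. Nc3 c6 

  a b c d e f g h
  ─────────────────
8│♜ · ♝ ♛ ♚ ♝ · ♜│8
7│♟ ♟ · ♟ ♟ ♟ ♟ ♟│7
6│♞ · ♟ · · · · ·│6
5│· · · · · · · ·│5
4│· · · · ♞ · · ·│4
3│♗ ♙ ♘ · · · · ♘│3
2│♙ · ♙ ♙ ♙ ♙ ♙ ♙│2
1│♖ · · ♕ ♔ ♗ · ♖│1
  ─────────────────
  a b c d e f g h

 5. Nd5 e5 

  a b c d e f g h
  ─────────────────
8│♜ · ♝ ♛ ♚ ♝ · ♜│8
7│♟ ♟ · ♟ · ♟ ♟ ♟│7
6│♞ · ♟ · · · · ·│6
5│· · · ♘ ♟ · · ·│5
4│· · · · ♞ · · ·│4
3│♗ ♙ · · · · · ♘│3
2│♙ · ♙ ♙ ♙ ♙ ♙ ♙│2
1│♖ · · ♕ ♔ ♗ · ♖│1
  ─────────────────
  a b c d e f g h



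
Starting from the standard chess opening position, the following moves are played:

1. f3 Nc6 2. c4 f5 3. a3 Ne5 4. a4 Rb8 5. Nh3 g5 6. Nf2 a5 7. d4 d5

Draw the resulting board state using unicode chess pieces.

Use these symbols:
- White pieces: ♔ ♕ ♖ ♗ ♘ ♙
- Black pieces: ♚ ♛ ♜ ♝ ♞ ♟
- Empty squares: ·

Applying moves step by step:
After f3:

♜ ♞ ♝ ♛ ♚ ♝ ♞ ♜
♟ ♟ ♟ ♟ ♟ ♟ ♟ ♟
· · · · · · · ·
· · · · · · · ·
· · · · · · · ·
· · · · · ♙ · ·
♙ ♙ ♙ ♙ ♙ · ♙ ♙
♖ ♘ ♗ ♕ ♔ ♗ ♘ ♖


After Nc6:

♜ · ♝ ♛ ♚ ♝ ♞ ♜
♟ ♟ ♟ ♟ ♟ ♟ ♟ ♟
· · ♞ · · · · ·
· · · · · · · ·
· · · · · · · ·
· · · · · ♙ · ·
♙ ♙ ♙ ♙ ♙ · ♙ ♙
♖ ♘ ♗ ♕ ♔ ♗ ♘ ♖


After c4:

♜ · ♝ ♛ ♚ ♝ ♞ ♜
♟ ♟ ♟ ♟ ♟ ♟ ♟ ♟
· · ♞ · · · · ·
· · · · · · · ·
· · ♙ · · · · ·
· · · · · ♙ · ·
♙ ♙ · ♙ ♙ · ♙ ♙
♖ ♘ ♗ ♕ ♔ ♗ ♘ ♖


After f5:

♜ · ♝ ♛ ♚ ♝ ♞ ♜
♟ ♟ ♟ ♟ ♟ · ♟ ♟
· · ♞ · · · · ·
· · · · · ♟ · ·
· · ♙ · · · · ·
· · · · · ♙ · ·
♙ ♙ · ♙ ♙ · ♙ ♙
♖ ♘ ♗ ♕ ♔ ♗ ♘ ♖


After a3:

♜ · ♝ ♛ ♚ ♝ ♞ ♜
♟ ♟ ♟ ♟ ♟ · ♟ ♟
· · ♞ · · · · ·
· · · · · ♟ · ·
· · ♙ · · · · ·
♙ · · · · ♙ · ·
· ♙ · ♙ ♙ · ♙ ♙
♖ ♘ ♗ ♕ ♔ ♗ ♘ ♖


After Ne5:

♜ · ♝ ♛ ♚ ♝ ♞ ♜
♟ ♟ ♟ ♟ ♟ · ♟ ♟
· · · · · · · ·
· · · · ♞ ♟ · ·
· · ♙ · · · · ·
♙ · · · · ♙ · ·
· ♙ · ♙ ♙ · ♙ ♙
♖ ♘ ♗ ♕ ♔ ♗ ♘ ♖


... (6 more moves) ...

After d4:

· ♜ ♝ ♛ ♚ ♝ ♞ ♜
· ♟ ♟ ♟ ♟ · · ♟
· · · · · · · ·
♟ · · · ♞ ♟ ♟ ·
♙ · ♙ ♙ · · · ·
· · · · · ♙ · ·
· ♙ · · ♙ ♘ ♙ ♙
♖ ♘ ♗ ♕ ♔ ♗ · ♖


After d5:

· ♜ ♝ ♛ ♚ ♝ ♞ ♜
· ♟ ♟ · ♟ · · ♟
· · · · · · · ·
♟ · · ♟ ♞ ♟ ♟ ·
♙ · ♙ ♙ · · · ·
· · · · · ♙ · ·
· ♙ · · ♙ ♘ ♙ ♙
♖ ♘ ♗ ♕ ♔ ♗ · ♖



  a b c d e f g h
  ─────────────────
8│· ♜ ♝ ♛ ♚ ♝ ♞ ♜│8
7│· ♟ ♟ · ♟ · · ♟│7
6│· · · · · · · ·│6
5│♟ · · ♟ ♞ ♟ ♟ ·│5
4│♙ · ♙ ♙ · · · ·│4
3│· · · · · ♙ · ·│3
2│· ♙ · · ♙ ♘ ♙ ♙│2
1│♖ ♘ ♗ ♕ ♔ ♗ · ♖│1
  ─────────────────
  a b c d e f g h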